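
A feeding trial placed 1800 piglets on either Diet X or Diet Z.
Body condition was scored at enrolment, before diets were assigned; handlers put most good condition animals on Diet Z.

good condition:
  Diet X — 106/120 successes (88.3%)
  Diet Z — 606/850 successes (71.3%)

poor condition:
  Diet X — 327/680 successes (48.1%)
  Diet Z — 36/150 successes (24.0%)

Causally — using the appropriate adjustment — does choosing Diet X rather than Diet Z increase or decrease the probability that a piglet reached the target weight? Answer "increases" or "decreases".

Within every starting body condition level Diet X has the higher rate, yet pooled Diet Z does — Simpson's reversal.
Starting body condition is set before the diet has any effect — it is not caused by the diet — and it independently drives the outcome. That makes it a confounder, so the causal comparison is within starting body condition levels.
Within each level — good condition: 88.3% vs 71.3%; poor condition: 48.1% vs 24.0% — Diet X is higher every time.

increases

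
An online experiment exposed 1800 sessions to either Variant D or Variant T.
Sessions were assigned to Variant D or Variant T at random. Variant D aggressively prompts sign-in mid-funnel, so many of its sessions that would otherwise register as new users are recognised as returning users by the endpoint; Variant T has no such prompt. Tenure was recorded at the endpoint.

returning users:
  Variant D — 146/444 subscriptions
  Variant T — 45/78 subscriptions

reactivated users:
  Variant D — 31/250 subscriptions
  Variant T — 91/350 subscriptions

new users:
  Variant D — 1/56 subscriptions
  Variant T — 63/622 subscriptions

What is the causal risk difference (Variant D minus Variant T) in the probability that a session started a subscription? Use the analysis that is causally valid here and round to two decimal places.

User tenure is recorded after the variant and is itself shifted by it — it sits on the causal path from variant to outcome. Conditioning on a mediator would strip out part of the effect we want; the pooled comparison gives the total causal effect.
The causal difference is the pooled difference: 0.237 − 0.190 = +0.048.

+0.05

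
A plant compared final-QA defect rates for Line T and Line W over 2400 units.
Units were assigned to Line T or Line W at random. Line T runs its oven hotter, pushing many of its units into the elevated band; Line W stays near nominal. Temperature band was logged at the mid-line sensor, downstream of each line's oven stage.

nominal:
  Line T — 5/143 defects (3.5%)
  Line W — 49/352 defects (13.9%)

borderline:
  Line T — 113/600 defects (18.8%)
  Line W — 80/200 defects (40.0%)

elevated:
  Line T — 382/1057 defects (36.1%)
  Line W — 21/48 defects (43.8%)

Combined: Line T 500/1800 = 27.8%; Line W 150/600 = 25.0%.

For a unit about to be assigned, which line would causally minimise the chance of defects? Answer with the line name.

Line W

Line T is lower inside every in-process temperature band stratum but Line W is lower in aggregate. Whether to stratify depends on how in-process temperature band relates to the line.
In-process temperature band is downstream of the line. One should not condition on a consequence of treatment, so the overall rates are the right comparison.
Pooled: Line T 27.8% vs Line W 25.0%; Line W is lower overall.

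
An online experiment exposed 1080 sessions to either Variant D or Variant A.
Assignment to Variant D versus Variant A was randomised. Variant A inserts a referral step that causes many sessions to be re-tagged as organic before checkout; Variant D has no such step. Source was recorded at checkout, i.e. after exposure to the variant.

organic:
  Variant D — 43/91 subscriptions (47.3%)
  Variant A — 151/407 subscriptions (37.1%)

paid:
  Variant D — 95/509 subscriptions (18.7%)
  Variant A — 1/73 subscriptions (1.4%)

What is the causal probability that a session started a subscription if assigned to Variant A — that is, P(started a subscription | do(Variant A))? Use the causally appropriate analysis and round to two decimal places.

Within every traffic source level Variant D has the higher rate, yet pooled Variant A does — Simpson's reversal.
Traffic source here is a post-treatment variable shaped by the variant; conditioning on it would introduce bias rather than remove it. The overall comparison is the causal one.
So P(outcome | do(Variant A)) is just the pooled rate for Variant A: 152/480 = 0.317.

0.32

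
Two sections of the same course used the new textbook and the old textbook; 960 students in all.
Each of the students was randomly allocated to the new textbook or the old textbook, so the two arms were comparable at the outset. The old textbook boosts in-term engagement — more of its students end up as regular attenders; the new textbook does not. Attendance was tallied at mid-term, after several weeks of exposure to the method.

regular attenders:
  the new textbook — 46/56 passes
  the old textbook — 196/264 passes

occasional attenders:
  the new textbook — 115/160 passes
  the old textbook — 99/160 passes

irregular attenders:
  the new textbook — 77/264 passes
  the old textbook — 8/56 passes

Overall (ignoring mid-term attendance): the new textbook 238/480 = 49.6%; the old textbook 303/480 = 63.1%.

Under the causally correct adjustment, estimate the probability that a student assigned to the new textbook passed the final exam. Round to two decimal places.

the new textbook is higher inside every mid-term attendance stratum but the old textbook is higher in aggregate. Whether to stratify depends on how mid-term attendance relates to the teaching method.
Mid-term attendance is downstream of the teaching method. One should not condition on a consequence of treatment, so the overall rates are the right comparison.
So P(outcome | do(the new textbook)) is just the pooled rate for the new textbook: 238/480 = 0.496.

0.50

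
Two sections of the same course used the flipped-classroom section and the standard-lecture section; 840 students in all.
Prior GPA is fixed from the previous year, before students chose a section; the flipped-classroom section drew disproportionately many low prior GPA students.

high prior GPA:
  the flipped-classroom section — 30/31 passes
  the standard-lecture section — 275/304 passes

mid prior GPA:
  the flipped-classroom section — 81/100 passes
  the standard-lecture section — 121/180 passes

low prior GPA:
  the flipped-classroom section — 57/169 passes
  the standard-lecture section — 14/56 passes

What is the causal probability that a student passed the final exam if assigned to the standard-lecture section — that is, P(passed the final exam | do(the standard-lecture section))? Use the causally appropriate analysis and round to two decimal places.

0.65

the flipped-classroom section is higher inside every prior GPA band stratum but the standard-lecture section is higher in aggregate. Whether to stratify depends on how prior GPA band relates to the teaching method.
Prior GPA band is set before the teaching method has any effect — it is not caused by the teaching method — and it independently drives the outcome. That makes it a confounder, so the causal comparison is within prior GPA band levels.
Standardising the standard-lecture section to the population prior GPA band mix: 0.399·275/304 + 0.333·121/180 + 0.268·14/56 = 0.652.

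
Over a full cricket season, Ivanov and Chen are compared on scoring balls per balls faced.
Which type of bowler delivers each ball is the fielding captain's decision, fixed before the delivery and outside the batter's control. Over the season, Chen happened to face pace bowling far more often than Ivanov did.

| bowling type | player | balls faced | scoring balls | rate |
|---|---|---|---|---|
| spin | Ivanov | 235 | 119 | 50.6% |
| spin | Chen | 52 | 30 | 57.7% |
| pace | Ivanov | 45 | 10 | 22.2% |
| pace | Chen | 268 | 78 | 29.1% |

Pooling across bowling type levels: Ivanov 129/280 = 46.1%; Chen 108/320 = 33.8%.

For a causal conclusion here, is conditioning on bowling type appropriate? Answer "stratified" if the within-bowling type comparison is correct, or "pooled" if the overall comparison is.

stratified

Chen is higher inside every bowling type stratum but Ivanov is higher in aggregate. Whether to stratify depends on how bowling type relates to the player.
Since bowling type is a pre-existing factor (not a product of the player) and it affects the outcome on its own, it is a confounder. The stratified rates, not the pooled rate, identify the causal effect.
Within each level — spin: 50.6% vs 57.7%; pace: 22.2% vs 29.1% — Chen is higher every time.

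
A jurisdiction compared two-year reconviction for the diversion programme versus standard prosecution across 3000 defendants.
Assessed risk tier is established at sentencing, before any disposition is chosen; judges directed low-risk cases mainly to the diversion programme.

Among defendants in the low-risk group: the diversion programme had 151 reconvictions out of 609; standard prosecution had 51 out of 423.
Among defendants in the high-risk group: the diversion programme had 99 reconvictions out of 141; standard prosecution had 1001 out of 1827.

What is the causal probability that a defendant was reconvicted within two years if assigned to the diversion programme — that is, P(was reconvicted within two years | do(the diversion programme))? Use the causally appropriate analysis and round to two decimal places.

standard prosecution is lower inside every assessed risk tier stratum but the diversion programme is lower in aggregate. Whether to stratify depends on how assessed risk tier relates to the disposition.
Assessed risk tier satisfies the back-door criterion: it is not a descendant of the disposition, and it blocks the spurious path from disposition to outcome. Adjusting for it (i.e., using the within-assessed risk tier rates) gives the causal effect.
Standardising the diversion programme to the population assessed risk tier mix: 0.344·151/609 + 0.656·99/141 = 0.546.

0.55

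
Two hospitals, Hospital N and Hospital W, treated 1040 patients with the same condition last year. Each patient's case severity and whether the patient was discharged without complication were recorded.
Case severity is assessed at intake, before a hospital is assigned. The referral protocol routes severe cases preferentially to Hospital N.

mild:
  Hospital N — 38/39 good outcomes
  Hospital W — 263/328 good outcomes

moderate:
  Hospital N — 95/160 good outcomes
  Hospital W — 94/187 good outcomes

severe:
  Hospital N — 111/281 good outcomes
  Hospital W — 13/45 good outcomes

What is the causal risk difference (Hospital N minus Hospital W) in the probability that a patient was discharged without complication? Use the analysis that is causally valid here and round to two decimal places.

Here case severity is a common cause — it drives both which hospital a case falls under and the outcome. The crude comparison mixes populations; the stratum-specific rates are the causally relevant ones.
Adjusting over the population distribution of case severity: 0.353·(0.974−0.802) + 0.334·(0.594−0.503) + 0.313·(0.395−0.289) = +0.125.

+0.12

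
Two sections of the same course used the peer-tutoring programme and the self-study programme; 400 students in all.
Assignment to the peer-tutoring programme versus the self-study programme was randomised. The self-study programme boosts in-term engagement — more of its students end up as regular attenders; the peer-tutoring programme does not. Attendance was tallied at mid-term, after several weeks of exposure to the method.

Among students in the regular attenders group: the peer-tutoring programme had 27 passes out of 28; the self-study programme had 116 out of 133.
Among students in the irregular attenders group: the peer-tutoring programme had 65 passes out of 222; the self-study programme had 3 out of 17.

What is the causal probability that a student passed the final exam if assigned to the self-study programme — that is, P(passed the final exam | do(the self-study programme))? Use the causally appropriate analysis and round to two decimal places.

Mid-term attendance is downstream of the teaching method. One should not condition on a consequence of treatment, so the overall rates are the right comparison.
So P(outcome | do(the self-study programme)) is just the pooled rate for the self-study programme: 119/150 = 0.793.

0.79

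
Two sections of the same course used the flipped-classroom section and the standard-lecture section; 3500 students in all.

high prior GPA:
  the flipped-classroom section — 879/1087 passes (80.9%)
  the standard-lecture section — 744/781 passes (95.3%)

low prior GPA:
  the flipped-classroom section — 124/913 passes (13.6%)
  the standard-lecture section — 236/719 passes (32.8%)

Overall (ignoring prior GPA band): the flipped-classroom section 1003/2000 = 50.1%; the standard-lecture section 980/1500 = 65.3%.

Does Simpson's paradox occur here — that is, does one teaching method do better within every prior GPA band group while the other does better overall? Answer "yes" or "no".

no

Within each prior GPA band level (high prior GPA 80.9% vs 95.3%; low prior GPA 13.6% vs 32.8%), the standard-lecture section has the higher rate every time. Pooled: 50.1% vs 65.3% — the standard-lecture section has the higher rate overall. They agree.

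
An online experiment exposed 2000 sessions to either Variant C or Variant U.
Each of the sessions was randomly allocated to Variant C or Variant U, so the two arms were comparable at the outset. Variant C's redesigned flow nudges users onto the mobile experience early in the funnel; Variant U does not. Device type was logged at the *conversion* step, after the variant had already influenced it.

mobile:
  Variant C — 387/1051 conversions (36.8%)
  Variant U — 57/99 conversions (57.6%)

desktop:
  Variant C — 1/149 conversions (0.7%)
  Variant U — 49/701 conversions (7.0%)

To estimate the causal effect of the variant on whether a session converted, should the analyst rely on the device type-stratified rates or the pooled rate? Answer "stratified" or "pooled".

pooled

Within every device type level Variant U has the higher rate, yet pooled Variant C does — Simpson's reversal.
Device type is recorded after the variant and is itself shifted by it — it sits on the causal path from variant to outcome. Conditioning on a mediator would strip out part of the effect we want; the pooled comparison gives the total causal effect.
Pooled: Variant C 32.3% vs Variant U 13.2%; Variant C is higher overall.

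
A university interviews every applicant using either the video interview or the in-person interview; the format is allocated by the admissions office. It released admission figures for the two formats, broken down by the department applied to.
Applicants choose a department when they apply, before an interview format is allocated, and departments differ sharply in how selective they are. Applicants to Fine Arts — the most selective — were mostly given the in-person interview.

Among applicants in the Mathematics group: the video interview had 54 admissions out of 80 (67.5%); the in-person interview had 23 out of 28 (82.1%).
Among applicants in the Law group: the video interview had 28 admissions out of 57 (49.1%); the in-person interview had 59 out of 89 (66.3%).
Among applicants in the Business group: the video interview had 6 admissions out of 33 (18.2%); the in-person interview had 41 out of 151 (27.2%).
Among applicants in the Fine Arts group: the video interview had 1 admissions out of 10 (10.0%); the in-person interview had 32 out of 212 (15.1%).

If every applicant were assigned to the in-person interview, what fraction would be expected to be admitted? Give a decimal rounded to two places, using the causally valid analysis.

0.41

Here department is a common cause — it drives both which interview format a case falls under and the outcome. The crude comparison mixes populations; the stratum-specific rates are the causally relevant ones.
Standardising the in-person interview to the population department mix: 0.164·23/28 + 0.221·59/89 + 0.279·41/151 + 0.336·32/212 = 0.408.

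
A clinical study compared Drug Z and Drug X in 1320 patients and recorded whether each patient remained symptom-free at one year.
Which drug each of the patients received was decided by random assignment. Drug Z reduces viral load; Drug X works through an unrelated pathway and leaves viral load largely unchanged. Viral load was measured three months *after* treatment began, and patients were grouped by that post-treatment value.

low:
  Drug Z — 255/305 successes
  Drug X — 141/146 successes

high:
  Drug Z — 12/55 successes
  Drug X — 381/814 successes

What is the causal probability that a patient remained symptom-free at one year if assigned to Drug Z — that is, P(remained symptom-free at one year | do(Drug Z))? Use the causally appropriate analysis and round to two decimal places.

0.74

Viral load is recorded after the drug and is itself shifted by it — it sits on the causal path from drug to outcome. Conditioning on a mediator would strip out part of the effect we want; the pooled comparison gives the total causal effect.
So P(outcome | do(Drug Z)) is just the pooled rate for Drug Z: 267/360 = 0.742.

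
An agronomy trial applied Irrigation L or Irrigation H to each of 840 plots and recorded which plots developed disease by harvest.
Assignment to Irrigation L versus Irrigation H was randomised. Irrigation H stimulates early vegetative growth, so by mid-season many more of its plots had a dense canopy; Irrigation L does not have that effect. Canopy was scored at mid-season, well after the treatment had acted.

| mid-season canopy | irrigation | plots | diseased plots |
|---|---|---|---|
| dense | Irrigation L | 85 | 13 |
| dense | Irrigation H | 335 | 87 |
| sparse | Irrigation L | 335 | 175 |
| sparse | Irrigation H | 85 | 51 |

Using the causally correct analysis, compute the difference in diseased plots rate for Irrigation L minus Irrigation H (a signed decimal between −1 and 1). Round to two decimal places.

Mid-season canopy is recorded after the irrigation and is itself shifted by it — it sits on the causal path from irrigation to outcome. Conditioning on a mediator would strip out part of the effect we want; the pooled comparison gives the total causal effect.
The causal difference is the pooled difference: 0.448 − 0.329 = +0.119.

+0.12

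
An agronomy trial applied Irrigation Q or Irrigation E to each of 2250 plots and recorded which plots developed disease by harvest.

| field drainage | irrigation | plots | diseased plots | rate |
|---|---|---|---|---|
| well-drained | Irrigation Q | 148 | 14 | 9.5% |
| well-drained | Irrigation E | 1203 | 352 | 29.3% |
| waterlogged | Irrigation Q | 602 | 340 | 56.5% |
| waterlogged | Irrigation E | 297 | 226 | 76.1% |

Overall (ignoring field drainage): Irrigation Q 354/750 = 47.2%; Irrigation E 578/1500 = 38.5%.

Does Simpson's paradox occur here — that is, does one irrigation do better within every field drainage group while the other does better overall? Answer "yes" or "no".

yes

Within each field drainage level (well-drained 9.5% vs 29.3%; waterlogged 56.5% vs 76.1%), Irrigation Q has the lower rate every time. Pooled: 47.2% vs 38.5% — Irrigation E has the lower rate overall. The two comparisons disagree.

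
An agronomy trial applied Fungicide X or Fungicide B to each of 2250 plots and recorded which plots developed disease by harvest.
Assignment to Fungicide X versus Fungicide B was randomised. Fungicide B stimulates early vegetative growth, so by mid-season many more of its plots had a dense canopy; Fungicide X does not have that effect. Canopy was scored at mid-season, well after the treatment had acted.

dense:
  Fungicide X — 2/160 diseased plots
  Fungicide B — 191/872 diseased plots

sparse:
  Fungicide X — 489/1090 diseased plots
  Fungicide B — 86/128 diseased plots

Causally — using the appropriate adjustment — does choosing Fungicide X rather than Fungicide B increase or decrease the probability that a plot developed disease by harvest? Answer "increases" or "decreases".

increases

Fungicide X is lower inside every mid-season canopy stratum but Fungicide B is lower in aggregate. Whether to stratify depends on how mid-season canopy relates to the fungicide.
Mid-season canopy lies on the pathway fungicide → mid-season canopy → outcome, so adjusting for it blocks the indirect effect. For the total causal effect of fungicide, use the unadjusted pooled rates.
Pooled: Fungicide X 39.3% vs Fungicide B 27.7%; Fungicide B is lower overall.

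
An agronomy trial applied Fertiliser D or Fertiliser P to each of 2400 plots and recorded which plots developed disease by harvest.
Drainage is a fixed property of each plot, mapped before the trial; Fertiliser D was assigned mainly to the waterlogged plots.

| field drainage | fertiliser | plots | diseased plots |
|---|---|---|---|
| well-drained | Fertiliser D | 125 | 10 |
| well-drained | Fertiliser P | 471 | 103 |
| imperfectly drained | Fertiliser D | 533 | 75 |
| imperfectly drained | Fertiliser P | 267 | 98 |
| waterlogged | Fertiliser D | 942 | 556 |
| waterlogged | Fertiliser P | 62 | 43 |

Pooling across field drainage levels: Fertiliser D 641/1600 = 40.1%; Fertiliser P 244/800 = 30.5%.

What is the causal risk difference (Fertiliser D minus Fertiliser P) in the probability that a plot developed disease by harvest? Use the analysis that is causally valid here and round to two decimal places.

-0.15

Since field drainage is a pre-existing factor (not a product of the fertiliser) and it affects the outcome on its own, it is a confounder. The stratified rates, not the pooled rate, identify the causal effect.
Adjusting over the population distribution of field drainage: 0.248·(0.080−0.219) + 0.333·(0.141−0.367) + 0.418·(0.590−0.694) = -0.153.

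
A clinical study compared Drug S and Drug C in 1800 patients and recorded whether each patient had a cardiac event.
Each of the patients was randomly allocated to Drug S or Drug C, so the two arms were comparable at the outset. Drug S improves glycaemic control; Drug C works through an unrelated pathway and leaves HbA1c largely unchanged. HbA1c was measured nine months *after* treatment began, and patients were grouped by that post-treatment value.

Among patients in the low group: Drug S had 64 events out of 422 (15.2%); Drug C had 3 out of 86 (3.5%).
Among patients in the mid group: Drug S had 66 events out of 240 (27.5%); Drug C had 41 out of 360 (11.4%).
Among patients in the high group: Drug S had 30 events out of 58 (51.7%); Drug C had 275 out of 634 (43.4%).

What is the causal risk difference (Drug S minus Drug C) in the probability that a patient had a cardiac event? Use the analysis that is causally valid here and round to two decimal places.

Within every HbA1c level Drug C has the lower rate, yet pooled Drug S does — Simpson's reversal.
HbA1c is recorded after the drug and is itself shifted by it — it sits on the causal path from drug to outcome. Conditioning on a mediator would strip out part of the effect we want; the pooled comparison gives the total causal effect.
The causal difference is the pooled difference: 0.222 − 0.295 = -0.073.

-0.07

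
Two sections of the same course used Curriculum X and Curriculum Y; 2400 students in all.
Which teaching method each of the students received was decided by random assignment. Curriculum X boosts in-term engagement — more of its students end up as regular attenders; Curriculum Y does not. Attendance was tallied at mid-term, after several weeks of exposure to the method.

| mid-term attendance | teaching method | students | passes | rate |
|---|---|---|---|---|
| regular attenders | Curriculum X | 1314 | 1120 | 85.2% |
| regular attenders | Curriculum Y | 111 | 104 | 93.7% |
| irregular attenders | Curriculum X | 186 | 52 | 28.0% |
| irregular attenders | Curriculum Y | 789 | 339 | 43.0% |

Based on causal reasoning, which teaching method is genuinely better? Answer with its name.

Curriculum Y is higher inside every mid-term attendance stratum but Curriculum X is higher in aggregate. Whether to stratify depends on how mid-term attendance relates to the teaching method.
The distribution of mid-term attendance is itself part of what the teaching method does — it is an intermediate outcome. Holding it fixed would remove that part of the effect; the total effect is the pooled difference.
Pooled: Curriculum X 78.1% vs Curriculum Y 49.2%; Curriculum X is higher overall.

Curriculum X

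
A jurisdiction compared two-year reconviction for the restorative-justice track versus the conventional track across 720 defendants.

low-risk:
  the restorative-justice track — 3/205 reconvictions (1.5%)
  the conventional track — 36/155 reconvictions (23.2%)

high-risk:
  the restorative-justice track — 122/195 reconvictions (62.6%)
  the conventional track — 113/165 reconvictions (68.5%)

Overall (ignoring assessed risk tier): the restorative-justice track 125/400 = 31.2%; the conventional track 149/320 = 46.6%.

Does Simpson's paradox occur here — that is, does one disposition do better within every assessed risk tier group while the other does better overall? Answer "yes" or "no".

no

Within each assessed risk tier level (low-risk 1.5% vs 23.2%; high-risk 62.6% vs 68.5%), the restorative-justice track has the lower rate every time. Pooled: 31.2% vs 46.6% — the restorative-justice track has the lower rate overall. They agree.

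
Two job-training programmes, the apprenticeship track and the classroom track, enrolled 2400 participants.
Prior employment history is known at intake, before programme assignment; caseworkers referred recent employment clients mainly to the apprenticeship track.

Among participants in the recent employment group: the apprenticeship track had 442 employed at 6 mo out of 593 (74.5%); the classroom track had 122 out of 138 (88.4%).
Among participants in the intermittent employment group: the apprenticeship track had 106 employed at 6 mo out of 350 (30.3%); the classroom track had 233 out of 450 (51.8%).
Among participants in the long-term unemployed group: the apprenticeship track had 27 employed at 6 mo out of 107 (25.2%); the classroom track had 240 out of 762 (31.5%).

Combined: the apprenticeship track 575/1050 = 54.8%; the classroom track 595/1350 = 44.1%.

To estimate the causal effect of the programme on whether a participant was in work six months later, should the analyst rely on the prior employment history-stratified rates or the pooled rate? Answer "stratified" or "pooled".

Here prior employment history is a common cause — it drives both which programme a case falls under and the outcome. The crude comparison mixes populations; the stratum-specific rates are the causally relevant ones.
Within each level — recent employment: 74.5% vs 88.4%; intermittent employment: 30.3% vs 51.8%; long-term unemployed: 25.2% vs 31.5% — the classroom track is higher every time.

stratified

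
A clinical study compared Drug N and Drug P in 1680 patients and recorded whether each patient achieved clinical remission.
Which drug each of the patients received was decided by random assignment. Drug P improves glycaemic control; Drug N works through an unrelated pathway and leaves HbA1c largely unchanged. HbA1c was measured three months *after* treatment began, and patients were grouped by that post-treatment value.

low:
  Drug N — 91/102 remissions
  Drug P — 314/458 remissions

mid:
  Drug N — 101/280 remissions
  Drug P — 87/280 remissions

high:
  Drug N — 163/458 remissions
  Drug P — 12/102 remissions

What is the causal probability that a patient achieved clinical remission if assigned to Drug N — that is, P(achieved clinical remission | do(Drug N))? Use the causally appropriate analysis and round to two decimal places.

0.42

The stratified and pooled comparisons disagree (Drug N wins within each HbA1c; Drug P wins overall), so the answer turns on the causal role of HbA1c.
The distribution of HbA1c is itself part of what the drug does — it is an intermediate outcome. Holding it fixed would remove that part of the effect; the total effect is the pooled difference.
So P(outcome | do(Drug N)) is just the pooled rate for Drug N: 355/840 = 0.423.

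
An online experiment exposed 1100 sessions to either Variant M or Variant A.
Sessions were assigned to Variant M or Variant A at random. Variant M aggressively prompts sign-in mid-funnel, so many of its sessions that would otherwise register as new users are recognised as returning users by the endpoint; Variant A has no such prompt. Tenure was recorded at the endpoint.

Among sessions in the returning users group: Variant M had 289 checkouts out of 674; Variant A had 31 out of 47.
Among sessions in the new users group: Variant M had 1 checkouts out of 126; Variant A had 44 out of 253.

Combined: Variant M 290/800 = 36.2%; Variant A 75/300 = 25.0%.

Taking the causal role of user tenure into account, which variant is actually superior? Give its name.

Variant M

Variant A is higher inside every user tenure stratum but Variant M is higher in aggregate. Whether to stratify depends on how user tenure relates to the variant.
User tenure is downstream of the variant. One should not condition on a consequence of treatment, so the overall rates are the right comparison.
Pooled: Variant M 36.2% vs Variant A 25.0%; Variant M is higher overall.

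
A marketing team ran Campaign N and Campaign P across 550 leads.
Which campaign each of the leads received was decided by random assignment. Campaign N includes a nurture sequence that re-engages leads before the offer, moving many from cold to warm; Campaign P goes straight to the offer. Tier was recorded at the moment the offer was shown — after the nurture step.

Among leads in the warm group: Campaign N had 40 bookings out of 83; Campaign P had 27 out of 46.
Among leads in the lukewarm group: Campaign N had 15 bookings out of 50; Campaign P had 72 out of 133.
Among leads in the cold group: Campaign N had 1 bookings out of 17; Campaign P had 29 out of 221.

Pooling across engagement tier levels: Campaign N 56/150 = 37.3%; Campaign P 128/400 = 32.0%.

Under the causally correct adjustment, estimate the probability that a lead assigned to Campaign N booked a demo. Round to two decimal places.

Stratifying would compare campaigns among leads the campaigns themselves sorted into engagement tier groups — a form of selection on an intermediate. The unconditioned pooled rates give the total causal effect.
So P(outcome | do(Campaign N)) is just the pooled rate for Campaign N: 56/150 = 0.373.

0.37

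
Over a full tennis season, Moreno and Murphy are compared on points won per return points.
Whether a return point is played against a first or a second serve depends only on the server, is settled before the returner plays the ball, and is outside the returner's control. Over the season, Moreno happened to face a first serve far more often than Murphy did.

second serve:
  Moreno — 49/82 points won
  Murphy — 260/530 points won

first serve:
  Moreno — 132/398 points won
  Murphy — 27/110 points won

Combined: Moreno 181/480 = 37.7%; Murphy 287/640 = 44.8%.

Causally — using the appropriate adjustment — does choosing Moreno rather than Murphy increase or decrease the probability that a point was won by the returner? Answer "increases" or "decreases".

increases

The serve type-specific comparison favours Moreno throughout, but the pooled figures favour Murphy. The question is whether to condition on serve type.
Serve type differs across players for reasons unrelated to any effect of the player itself, and it separately predicts the outcome — a classic confounder. We must compare within serve type levels.
Within each level — second serve: 59.8% vs 49.1%; first serve: 33.2% vs 24.5% — Moreno is higher every time.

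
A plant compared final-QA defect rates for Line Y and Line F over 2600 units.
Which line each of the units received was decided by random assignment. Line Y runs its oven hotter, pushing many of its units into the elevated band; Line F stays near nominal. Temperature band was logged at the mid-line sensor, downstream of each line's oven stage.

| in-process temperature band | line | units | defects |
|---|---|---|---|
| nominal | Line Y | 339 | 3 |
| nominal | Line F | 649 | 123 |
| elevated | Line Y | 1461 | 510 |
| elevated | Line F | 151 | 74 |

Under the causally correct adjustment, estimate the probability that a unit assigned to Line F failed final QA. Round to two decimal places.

0.25

In-process temperature band is downstream of the line. One should not condition on a consequence of treatment, so the overall rates are the right comparison.
So P(outcome | do(Line F)) is just the pooled rate for Line F: 197/800 = 0.246.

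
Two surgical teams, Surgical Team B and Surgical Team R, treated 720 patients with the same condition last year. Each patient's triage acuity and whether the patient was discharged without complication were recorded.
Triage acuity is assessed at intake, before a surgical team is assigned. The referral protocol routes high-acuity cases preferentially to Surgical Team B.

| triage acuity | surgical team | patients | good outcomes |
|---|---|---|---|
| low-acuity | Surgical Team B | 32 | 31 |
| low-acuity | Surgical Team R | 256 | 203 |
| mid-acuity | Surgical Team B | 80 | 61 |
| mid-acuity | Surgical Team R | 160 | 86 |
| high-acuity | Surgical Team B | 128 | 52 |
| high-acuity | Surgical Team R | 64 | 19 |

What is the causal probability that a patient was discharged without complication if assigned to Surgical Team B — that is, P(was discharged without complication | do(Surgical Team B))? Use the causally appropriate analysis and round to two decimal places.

0.75

Within every triage acuity level Surgical Team B has the higher rate, yet pooled Surgical Team R does — Simpson's reversal.
The imbalance in triage acuity arose from how patients were allocated, not from anything the surgical team did; and triage acuity independently affects the outcome. The pooled gap is confounded — condition on triage acuity.
Standardising Surgical Team B to the population triage acuity mix: 0.400·31/32 + 0.333·61/80 + 0.267·52/128 = 0.750.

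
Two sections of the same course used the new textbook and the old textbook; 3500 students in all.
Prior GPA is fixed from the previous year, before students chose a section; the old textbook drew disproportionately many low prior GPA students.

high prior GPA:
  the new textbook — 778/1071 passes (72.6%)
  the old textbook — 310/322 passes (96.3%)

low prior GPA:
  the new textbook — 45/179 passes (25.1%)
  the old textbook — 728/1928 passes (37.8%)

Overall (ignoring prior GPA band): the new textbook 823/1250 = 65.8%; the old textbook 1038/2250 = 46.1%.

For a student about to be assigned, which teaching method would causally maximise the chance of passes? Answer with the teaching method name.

Prior GPA band is set before the teaching method has any effect — it is not caused by the teaching method — and it independently drives the outcome. That makes it a confounder, so the causal comparison is within prior GPA band levels.
Within each level — high prior GPA: 72.6% vs 96.3%; low prior GPA: 25.1% vs 37.8% — the old textbook is higher every time.

the old textbook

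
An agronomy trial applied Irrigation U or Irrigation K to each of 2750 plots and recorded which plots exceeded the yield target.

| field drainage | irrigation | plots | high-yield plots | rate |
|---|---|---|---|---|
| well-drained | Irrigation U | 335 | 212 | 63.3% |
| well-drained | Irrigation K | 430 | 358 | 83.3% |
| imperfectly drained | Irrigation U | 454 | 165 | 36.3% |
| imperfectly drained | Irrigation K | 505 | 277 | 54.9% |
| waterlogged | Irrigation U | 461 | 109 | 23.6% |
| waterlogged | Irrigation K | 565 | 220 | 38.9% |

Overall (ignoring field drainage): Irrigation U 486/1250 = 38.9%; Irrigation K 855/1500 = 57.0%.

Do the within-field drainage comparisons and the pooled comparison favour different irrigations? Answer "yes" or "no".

Within each field drainage level (well-drained 63.3% vs 83.3%; imperfectly drained 36.3% vs 54.9%; waterlogged 23.6% vs 38.9%), Irrigation K has the higher rate every time. Pooled: 38.9% vs 57.0% — Irrigation K has the higher rate overall. They agree.

no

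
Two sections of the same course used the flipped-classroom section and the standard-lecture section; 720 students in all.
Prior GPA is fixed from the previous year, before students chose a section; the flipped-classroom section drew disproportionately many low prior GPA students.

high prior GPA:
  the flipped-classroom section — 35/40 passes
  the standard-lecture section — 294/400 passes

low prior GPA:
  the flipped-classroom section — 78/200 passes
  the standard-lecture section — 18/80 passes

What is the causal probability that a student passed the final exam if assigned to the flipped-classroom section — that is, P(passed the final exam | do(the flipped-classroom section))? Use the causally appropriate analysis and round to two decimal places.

0.69

The stratified and pooled comparisons disagree (the flipped-classroom section wins within each prior GPA band; the standard-lecture section wins overall), so the answer turns on the causal role of prior GPA band.
Prior GPA band is set before the teaching method has any effect — it is not caused by the teaching method — and it independently drives the outcome. That makes it a confounder, so the causal comparison is within prior GPA band levels.
Standardising the flipped-classroom section to the population prior GPA band mix: 0.611·35/40 + 0.389·78/200 = 0.686.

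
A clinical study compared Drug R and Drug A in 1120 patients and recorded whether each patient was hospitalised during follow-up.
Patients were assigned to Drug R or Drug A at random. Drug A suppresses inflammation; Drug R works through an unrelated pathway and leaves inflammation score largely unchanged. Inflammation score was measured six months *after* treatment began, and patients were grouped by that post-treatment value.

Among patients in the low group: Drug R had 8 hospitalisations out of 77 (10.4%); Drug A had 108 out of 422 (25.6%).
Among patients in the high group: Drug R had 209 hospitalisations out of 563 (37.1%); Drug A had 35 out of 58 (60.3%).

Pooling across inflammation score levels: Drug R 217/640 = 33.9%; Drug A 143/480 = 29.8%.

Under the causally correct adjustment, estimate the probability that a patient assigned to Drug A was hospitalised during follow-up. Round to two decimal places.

Inflammation score is downstream of the drug. One should not condition on a consequence of treatment, so the overall rates are the right comparison.
So P(outcome | do(Drug A)) is just the pooled rate for Drug A: 143/480 = 0.298.

0.30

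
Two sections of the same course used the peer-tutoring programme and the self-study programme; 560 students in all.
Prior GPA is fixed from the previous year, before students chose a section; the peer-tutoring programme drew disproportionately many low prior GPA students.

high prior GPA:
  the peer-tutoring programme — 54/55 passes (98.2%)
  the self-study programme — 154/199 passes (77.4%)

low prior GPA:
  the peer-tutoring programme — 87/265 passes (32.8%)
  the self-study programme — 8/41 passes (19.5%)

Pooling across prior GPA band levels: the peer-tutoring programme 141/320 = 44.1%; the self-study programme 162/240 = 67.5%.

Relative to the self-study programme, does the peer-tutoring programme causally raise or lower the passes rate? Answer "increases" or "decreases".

increases

Here prior GPA band is a common cause — it drives both which teaching method a case falls under and the outcome. The crude comparison mixes populations; the stratum-specific rates are the causally relevant ones.
Within each level — high prior GPA: 98.2% vs 77.4%; low prior GPA: 32.8% vs 19.5% — the peer-tutoring programme is higher every time.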